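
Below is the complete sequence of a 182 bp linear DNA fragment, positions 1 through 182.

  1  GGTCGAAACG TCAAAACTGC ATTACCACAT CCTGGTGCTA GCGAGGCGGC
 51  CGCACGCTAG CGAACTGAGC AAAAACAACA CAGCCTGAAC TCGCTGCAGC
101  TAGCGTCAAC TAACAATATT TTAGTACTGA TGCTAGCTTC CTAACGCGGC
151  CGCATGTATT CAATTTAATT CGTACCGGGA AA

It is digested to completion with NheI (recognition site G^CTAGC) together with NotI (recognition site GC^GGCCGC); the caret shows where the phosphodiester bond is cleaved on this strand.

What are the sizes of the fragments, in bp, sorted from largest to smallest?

43, 37, 35, 33, 15, 10, 9 bp

NheI sites (GCTAGC) start at positions 37, 56, 99, 132.
NheI cuts after the first base of each site, so after positions 37, 56, 99, 132.
NotI sites (GCGGCCGC) start at positions 46, 146.
NotI cuts after base 2 of each site, so after positions 47, 147.
Combined cut positions: 37, 47, 56, 99, 132, 147.
Linear molecule, 6 cuts → 7 fragments:
  1–37 → 37 bp
  38–47 → 10 bp
  48–56 → 9 bp
  57–99 → 43 bp
  100–132 → 33 bp
  133–147 → 15 bp
  148–182 → 35 bp
Sorted largest to smallest: 43, 37, 35, 33, 15, 10, 9 bp.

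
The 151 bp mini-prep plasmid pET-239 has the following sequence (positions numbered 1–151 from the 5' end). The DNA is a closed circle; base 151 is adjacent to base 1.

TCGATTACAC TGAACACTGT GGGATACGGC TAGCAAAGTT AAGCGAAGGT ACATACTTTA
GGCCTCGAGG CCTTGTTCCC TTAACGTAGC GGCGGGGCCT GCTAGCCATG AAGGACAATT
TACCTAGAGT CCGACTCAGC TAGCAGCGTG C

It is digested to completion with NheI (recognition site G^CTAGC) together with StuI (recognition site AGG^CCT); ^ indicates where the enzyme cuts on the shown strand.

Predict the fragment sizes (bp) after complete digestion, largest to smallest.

41, 38, 33, 31, 8 bp

NheI sites (GCTAGC) start at positions 29, 101, 139.
NheI cuts after the first base of each site, so after positions 29, 101, 139.
StuI sites (AGGCCT) start at positions 60, 68.
StuI cuts after base 3 of each site, so after positions 62, 70.
Combined cut positions: 29, 62, 70, 101, 139.
Circular molecule, 5 cuts → 5 fragments:
  30–62 → 33 bp
  63–70 → 8 bp
  71–101 → 31 bp
  102–139 → 38 bp
  140–151 then 1–29 → 12 + 29 = 41 bp
Sorted largest to smallest: 41, 38, 33, 31, 8 bp.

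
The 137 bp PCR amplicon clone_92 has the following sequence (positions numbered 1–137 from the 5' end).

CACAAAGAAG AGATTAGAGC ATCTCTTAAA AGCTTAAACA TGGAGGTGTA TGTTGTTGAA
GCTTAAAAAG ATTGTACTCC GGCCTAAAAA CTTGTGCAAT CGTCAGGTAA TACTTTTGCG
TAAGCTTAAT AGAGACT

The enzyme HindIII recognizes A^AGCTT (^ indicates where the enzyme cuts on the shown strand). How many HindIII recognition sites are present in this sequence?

3

AAGCTT occurs starting at positions 30, 59, 122.
HindIII cuts at 3 sites.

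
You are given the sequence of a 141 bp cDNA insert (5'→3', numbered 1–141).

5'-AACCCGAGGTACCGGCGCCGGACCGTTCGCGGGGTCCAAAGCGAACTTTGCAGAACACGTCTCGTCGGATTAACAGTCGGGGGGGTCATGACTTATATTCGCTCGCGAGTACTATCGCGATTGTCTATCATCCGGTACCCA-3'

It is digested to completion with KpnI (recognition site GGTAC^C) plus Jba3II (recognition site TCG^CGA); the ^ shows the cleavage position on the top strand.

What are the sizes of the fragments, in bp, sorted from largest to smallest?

93, 21, 12, 12, 3 bp

KpnI sites (GGTACC) start at positions 8, 134.
KpnI cuts after base 5 of each site (before the last base), so after positions 12, 138.
Jba3II sites (TCGCGA) start at positions 103, 115.
Jba3II cuts after base 3 of each site, so after positions 105, 117.
Combined cut positions: 12, 105, 117, 138.
Linear molecule, 4 cuts → 5 fragments:
  1–12 → 12 bp
  13–105 → 93 bp
  106–117 → 12 bp
  118–138 → 21 bp
  139–141 → 3 bp
Sorted largest to smallest: 93, 21, 12, 12, 3 bp.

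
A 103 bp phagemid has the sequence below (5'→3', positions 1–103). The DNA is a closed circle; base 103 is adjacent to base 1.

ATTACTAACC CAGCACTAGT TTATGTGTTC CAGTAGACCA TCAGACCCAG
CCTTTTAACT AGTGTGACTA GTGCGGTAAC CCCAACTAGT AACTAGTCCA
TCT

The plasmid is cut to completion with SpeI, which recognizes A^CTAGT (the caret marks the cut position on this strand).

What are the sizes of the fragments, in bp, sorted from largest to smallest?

43, 26, 18, 9, 7 bp

SpeI sites (ACTAGT) start at positions 15, 58, 67, 85, 92.
SpeI cuts after the first base of each site, so after positions 15, 58, 67, 85, 92.
Circular molecule, 5 cuts → 5 fragments:
  16–58 → 43 bp
  59–67 → 9 bp
  68–85 → 18 bp
  86–92 → 7 bp
  93–103 then 1–15 → 11 + 15 = 26 bp
Sorted largest to smallest: 43, 26, 18, 9, 7 bp.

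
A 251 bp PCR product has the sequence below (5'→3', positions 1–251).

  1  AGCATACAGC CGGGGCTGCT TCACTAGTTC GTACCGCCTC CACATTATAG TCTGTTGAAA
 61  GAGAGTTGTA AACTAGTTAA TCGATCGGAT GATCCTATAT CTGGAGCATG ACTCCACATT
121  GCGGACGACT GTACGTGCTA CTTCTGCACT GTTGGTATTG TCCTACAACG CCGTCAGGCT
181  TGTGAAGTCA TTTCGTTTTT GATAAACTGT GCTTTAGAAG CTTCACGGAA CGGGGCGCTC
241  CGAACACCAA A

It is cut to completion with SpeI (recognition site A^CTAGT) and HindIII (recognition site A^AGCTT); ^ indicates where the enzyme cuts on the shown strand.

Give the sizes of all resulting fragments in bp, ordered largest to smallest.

146, 49, 33, 23 bp

SpeI sites (ACTAGT) start at positions 23, 72.
SpeI cuts after the first base of each site, so after positions 23, 72.
The HindIII site (AAGCTT) starts at position 218.
HindIII cuts after the first base of each site, so after position 218.
Combined cut positions: 23, 72, 218.
Linear molecule, 3 cuts → 4 fragments:
  1–23 → 23 bp
  24–72 → 49 bp
  73–218 → 146 bp
  219–251 → 33 bp
Sorted largest to smallest: 146, 49, 33, 23 bp.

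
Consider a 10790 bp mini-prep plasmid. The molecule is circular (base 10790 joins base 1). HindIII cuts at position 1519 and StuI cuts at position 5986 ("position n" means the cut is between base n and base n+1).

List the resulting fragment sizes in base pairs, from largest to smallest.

6323, 4467 bp

Combined cut positions (sorted): 1519, 5986.
Circular molecule, 2 cuts → 2 fragments:
  5986 − 1519 = 4467 bp
  wrap: 10790 − 5986 + 1519 = 6323 bp
Sorted largest to smallest: 6323, 4467 bp.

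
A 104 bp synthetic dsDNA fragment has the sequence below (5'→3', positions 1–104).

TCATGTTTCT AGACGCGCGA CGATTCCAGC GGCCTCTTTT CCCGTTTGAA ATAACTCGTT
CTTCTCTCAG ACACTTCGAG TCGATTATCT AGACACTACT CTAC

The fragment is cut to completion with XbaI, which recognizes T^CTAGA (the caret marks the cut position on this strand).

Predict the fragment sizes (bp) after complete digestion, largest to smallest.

80, 16, 8 bp

XbaI sites (TCTAGA) start at positions 8, 88.
XbaI cuts after the first base of each site, so after positions 8, 88.
Linear molecule, 2 cuts → 3 fragments:
  1–8 → 8 bp
  9–88 → 80 bp
  89–104 → 16 bp
Sorted largest to smallest: 80, 16, 8 bp.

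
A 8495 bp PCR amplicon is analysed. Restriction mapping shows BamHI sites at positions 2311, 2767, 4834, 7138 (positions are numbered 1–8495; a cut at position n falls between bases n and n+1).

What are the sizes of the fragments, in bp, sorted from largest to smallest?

Linear molecule, 4 cuts → 5 fragments:
  2311 − 0 = 2311 bp
  2767 − 2311 = 456 bp
  4834 − 2767 = 2067 bp
  7138 − 4834 = 2304 bp
  8495 − 7138 = 1357 bp
Sorted largest to smallest: 2311, 2304, 2067, 1357, 456 bp.

2311, 2304, 2067, 1357, 456 bp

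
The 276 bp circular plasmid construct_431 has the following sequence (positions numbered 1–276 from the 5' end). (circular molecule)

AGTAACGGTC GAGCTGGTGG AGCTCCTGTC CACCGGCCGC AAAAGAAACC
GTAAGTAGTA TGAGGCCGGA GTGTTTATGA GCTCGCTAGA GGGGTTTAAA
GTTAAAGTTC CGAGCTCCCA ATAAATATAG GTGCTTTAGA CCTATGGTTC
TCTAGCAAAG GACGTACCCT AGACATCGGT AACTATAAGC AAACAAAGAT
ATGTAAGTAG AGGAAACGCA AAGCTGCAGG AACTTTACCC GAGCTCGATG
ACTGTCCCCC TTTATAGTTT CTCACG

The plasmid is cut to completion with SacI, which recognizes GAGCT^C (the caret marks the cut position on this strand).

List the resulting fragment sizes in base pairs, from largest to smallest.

SacI sites (GAGCTC) start at positions 20, 79, 112, 241.
SacI cuts after base 5 of each site (before the last base), so after positions 24, 83, 116, 245.
Circular molecule, 4 cuts → 4 fragments:
  25–83 → 59 bp
  84–116 → 33 bp
  117–245 → 129 bp
  246–276 then 1–24 → 31 + 24 = 55 bp
Sorted largest to smallest: 129, 59, 55, 33 bp.

129, 59, 55, 33 bp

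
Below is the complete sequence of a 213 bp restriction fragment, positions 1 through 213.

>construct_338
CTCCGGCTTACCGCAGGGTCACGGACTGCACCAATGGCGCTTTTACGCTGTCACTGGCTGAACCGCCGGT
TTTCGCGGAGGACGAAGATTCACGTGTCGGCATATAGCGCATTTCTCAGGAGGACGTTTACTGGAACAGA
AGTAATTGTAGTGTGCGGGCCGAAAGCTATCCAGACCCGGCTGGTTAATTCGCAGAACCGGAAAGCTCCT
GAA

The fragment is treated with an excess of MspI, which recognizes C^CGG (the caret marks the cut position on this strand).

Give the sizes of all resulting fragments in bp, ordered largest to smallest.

MspI sites (CCGG) start at positions 3, 66, 177, 198.
MspI cuts after the first base of each site, so after positions 3, 66, 177, 198.
Linear molecule, 4 cuts → 5 fragments:
  1–3 → 3 bp
  4–66 → 63 bp
  67–177 → 111 bp
  178–198 → 21 bp
  199–213 → 15 bp
Sorted largest to smallest: 111, 63, 21, 15, 3 bp.

111, 63, 21, 15, 3 bp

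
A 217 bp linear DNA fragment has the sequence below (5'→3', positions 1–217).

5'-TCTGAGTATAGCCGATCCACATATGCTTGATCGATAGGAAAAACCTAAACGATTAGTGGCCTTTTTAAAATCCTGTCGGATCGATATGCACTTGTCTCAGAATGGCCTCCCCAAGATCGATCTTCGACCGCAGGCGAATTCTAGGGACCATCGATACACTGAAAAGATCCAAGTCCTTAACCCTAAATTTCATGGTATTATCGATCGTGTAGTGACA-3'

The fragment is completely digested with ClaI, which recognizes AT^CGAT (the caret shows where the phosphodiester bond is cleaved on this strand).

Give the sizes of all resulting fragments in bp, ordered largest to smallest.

ClaI sites (ATCGAT) start at positions 30, 80, 116, 150, 200.
ClaI cuts after base 2 of each site, so after positions 31, 81, 117, 151, 201.
Linear molecule, 5 cuts → 6 fragments:
  1–31 → 31 bp
  32–81 → 50 bp
  82–117 → 36 bp
  118–151 → 34 bp
  152–201 → 50 bp
  202–217 → 16 bp
Sorted largest to smallest: 50, 50, 36, 34, 31, 16 bp.

50, 50, 36, 34, 31, 16 bp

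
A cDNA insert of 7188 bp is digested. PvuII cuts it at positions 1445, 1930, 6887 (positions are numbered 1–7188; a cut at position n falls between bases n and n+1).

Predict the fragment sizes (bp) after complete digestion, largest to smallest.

Linear molecule, 3 cuts → 4 fragments:
  1445 − 0 = 1445 bp
  1930 − 1445 = 485 bp
  6887 − 1930 = 4957 bp
  7188 − 6887 = 301 bp
Sorted largest to smallest: 4957, 1445, 485, 301 bp.

4957, 1445, 485, 301 bp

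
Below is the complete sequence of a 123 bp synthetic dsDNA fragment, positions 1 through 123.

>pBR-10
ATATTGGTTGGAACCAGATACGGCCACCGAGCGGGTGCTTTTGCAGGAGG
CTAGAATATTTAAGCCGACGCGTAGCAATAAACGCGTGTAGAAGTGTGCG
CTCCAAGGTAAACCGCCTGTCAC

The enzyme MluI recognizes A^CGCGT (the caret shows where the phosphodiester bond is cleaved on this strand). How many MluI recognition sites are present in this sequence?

ACGCGT occurs starting at positions 68, 82.
MluI cuts at 2 sites.

2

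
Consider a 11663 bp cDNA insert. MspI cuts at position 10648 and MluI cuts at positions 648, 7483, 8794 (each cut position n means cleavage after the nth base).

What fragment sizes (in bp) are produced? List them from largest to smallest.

6835, 1854, 1311, 1015, 648 bp

Combined cut positions (sorted): 648, 7483, 8794, 10648.
Linear molecule, 4 cuts → 5 fragments:
  648 − 0 = 648 bp
  7483 − 648 = 6835 bp
  8794 − 7483 = 1311 bp
  10648 − 8794 = 1854 bp
  11663 − 10648 = 1015 bp
Sorted largest to smallest: 6835, 1854, 1311, 1015, 648 bp.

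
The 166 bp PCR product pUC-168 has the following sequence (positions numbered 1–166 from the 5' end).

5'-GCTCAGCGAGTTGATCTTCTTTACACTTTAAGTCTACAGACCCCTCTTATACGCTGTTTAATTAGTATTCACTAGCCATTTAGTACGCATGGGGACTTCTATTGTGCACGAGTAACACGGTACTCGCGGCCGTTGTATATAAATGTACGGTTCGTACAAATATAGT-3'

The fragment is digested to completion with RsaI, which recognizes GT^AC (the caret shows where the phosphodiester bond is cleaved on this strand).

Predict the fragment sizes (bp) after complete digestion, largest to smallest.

84, 37, 25, 11, 9 bp

RsaI sites (GTAC) start at positions 83, 120, 145, 154.
RsaI cuts after base 2 of each site, so after positions 84, 121, 146, 155.
Linear molecule, 4 cuts → 5 fragments:
  1–84 → 84 bp
  85–121 → 37 bp
  122–146 → 25 bp
  147–155 → 9 bp
  156–166 → 11 bp
Sorted largest to smallest: 84, 37, 25, 11, 9 bp.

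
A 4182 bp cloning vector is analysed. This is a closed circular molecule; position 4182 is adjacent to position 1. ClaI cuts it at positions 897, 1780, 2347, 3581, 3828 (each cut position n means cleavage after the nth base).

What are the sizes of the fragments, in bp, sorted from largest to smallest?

1251, 1234, 883, 567, 247 bp

Circular molecule, 5 cuts → 5 fragments:
  1780 − 897 = 883 bp
  2347 − 1780 = 567 bp
  3581 − 2347 = 1234 bp
  3828 − 3581 = 247 bp
  wrap: 4182 − 3828 + 897 = 1251 bp
Sorted largest to smallest: 1251, 1234, 883, 567, 247 bp.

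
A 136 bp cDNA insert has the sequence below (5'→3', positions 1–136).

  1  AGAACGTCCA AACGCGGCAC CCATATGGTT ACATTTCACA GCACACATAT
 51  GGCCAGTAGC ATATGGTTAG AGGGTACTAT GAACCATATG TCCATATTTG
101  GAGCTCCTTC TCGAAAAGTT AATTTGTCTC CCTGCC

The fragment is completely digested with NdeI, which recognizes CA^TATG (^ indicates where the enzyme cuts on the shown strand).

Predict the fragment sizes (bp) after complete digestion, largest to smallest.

NdeI sites (CATATG) start at positions 22, 46, 60, 85.
NdeI cuts after base 2 of each site, so after positions 23, 47, 61, 86.
Linear molecule, 4 cuts → 5 fragments:
  1–23 → 23 bp
  24–47 → 24 bp
  48–61 → 14 bp
  62–86 → 25 bp
  87–136 → 50 bp
Sorted largest to smallest: 50, 25, 24, 23, 14 bp.

50, 25, 24, 23, 14 bp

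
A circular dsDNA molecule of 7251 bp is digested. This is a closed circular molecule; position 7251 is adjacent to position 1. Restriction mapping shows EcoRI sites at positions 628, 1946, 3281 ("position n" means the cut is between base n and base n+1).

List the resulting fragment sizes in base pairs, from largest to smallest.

Circular molecule, 3 cuts → 3 fragments:
  1946 − 628 = 1318 bp
  3281 − 1946 = 1335 bp
  wrap: 7251 − 3281 + 628 = 4598 bp
Sorted largest to smallest: 4598, 1335, 1318 bp.

4598, 1335, 1318 bp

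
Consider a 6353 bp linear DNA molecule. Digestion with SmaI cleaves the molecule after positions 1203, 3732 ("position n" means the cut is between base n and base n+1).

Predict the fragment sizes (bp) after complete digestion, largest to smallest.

2621, 2529, 1203 bp

Linear molecule, 2 cuts → 3 fragments:
  1203 − 0 = 1203 bp
  3732 − 1203 = 2529 bp
  6353 − 3732 = 2621 bp
Sorted largest to smallest: 2621, 2529, 1203 bp.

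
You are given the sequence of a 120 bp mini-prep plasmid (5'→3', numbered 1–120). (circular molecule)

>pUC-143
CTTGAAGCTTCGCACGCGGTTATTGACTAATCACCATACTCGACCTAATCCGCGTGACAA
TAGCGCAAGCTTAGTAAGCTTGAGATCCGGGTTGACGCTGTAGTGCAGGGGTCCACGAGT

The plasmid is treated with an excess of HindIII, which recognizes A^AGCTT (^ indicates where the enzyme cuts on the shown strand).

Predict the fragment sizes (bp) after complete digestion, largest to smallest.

62, 49, 9 bp

HindIII sites (AAGCTT) start at positions 5, 67, 76.
HindIII cuts after the first base of each site, so after positions 5, 67, 76.
Circular molecule, 3 cuts → 3 fragments:
  6–67 → 62 bp
  68–76 → 9 bp
  77–120 then 1–5 → 44 + 5 = 49 bp
Sorted largest to smallest: 62, 49, 9 bp.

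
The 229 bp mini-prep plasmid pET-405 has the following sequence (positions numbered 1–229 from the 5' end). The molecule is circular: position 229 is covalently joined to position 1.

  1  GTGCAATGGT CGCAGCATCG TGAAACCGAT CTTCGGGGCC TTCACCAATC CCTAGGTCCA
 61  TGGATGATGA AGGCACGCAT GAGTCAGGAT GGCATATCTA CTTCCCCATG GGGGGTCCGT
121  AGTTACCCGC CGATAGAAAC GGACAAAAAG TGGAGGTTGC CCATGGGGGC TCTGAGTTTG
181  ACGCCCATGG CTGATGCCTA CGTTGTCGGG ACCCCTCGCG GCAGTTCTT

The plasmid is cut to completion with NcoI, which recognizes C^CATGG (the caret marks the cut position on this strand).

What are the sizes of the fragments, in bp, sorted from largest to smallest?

102, 55, 48, 24 bp

NcoI sites (CCATGG) start at positions 58, 106, 161, 185.
NcoI cuts after the first base of each site, so after positions 58, 106, 161, 185.
Circular molecule, 4 cuts → 4 fragments:
  59–106 → 48 bp
  107–161 → 55 bp
  162–185 → 24 bp
  186–229 then 1–58 → 44 + 58 = 102 bp
Sorted largest to smallest: 102, 55, 48, 24 bp.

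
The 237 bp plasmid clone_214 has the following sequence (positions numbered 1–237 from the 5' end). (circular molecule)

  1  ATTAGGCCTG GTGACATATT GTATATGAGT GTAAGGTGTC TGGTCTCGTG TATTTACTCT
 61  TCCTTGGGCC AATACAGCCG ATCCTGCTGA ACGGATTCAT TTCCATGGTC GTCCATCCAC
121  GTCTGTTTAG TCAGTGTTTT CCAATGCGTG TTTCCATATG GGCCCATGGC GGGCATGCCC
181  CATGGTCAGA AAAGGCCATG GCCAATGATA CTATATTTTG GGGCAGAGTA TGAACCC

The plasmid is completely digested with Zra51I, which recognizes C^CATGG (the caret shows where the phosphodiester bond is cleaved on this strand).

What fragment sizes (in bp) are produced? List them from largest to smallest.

Zra51I sites (CCATGG) start at positions 103, 164, 180, 196.
Zra51I cuts after the first base of each site, so after positions 103, 164, 180, 196.
Circular molecule, 4 cuts → 4 fragments:
  104–164 → 61 bp
  165–180 → 16 bp
  181–196 → 16 bp
  197–237 then 1–103 → 41 + 103 = 144 bp
Sorted largest to smallest: 144, 61, 16, 16 bp.

144, 61, 16, 16 bp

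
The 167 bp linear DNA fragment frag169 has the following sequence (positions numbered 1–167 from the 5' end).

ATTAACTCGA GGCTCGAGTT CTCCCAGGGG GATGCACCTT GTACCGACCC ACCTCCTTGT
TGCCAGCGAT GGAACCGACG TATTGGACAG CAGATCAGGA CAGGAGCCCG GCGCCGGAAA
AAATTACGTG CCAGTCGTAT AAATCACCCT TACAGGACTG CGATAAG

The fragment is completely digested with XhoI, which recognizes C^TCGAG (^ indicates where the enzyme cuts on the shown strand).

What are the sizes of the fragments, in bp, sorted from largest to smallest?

XhoI sites (CTCGAG) start at positions 6, 13.
XhoI cuts after the first base of each site, so after positions 6, 13.
Linear molecule, 2 cuts → 3 fragments:
  1–6 → 6 bp
  7–13 → 7 bp
  14–167 → 154 bp
Sorted largest to smallest: 154, 7, 6 bp.

154, 7, 6 bp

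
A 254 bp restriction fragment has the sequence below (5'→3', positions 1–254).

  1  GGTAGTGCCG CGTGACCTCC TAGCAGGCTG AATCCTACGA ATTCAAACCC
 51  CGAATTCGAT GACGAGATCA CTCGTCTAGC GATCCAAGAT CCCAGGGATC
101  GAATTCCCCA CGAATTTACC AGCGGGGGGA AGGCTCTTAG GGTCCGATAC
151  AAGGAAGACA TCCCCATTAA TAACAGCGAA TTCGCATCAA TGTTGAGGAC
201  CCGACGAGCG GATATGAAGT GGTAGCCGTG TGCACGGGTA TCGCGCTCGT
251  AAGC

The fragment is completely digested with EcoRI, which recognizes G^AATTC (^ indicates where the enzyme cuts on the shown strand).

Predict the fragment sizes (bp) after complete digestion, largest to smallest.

EcoRI sites (GAATTC) start at positions 39, 52, 101, 178.
EcoRI cuts after the first base of each site, so after positions 39, 52, 101, 178.
Linear molecule, 4 cuts → 5 fragments:
  1–39 → 39 bp
  40–52 → 13 bp
  53–101 → 49 bp
  102–178 → 77 bp
  179–254 → 76 bp
Sorted largest to smallest: 77, 76, 49, 39, 13 bp.

77, 76, 49, 39, 13 bp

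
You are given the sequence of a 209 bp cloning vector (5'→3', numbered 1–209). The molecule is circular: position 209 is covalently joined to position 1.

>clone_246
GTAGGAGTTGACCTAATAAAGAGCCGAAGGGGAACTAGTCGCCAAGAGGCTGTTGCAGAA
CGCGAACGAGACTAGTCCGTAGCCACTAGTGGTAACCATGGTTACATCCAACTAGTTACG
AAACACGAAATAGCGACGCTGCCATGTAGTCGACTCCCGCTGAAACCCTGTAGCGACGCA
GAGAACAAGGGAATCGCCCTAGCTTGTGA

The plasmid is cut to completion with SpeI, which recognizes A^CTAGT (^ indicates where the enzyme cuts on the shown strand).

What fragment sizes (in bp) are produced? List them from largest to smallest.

SpeI sites (ACTAGT) start at positions 34, 71, 85, 111.
SpeI cuts after the first base of each site, so after positions 34, 71, 85, 111.
Circular molecule, 4 cuts → 4 fragments:
  35–71 → 37 bp
  72–85 → 14 bp
  86–111 → 26 bp
  112–209 then 1–34 → 98 + 34 = 132 bp
Sorted largest to smallest: 132, 37, 26, 14 bp.

132, 37, 26, 14 bp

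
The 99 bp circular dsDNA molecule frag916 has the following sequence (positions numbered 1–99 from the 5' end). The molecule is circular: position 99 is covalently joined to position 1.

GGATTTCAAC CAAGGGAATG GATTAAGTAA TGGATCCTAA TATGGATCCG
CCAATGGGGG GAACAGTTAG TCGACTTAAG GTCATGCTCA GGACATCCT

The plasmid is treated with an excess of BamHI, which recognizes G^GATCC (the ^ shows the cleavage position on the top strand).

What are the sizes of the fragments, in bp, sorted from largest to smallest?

BamHI sites (GGATCC) start at positions 32, 44.
BamHI cuts after the first base of each site, so after positions 32, 44.
Circular molecule, 2 cuts → 2 fragments:
  33–44 → 12 bp
  45–99 then 1–32 → 55 + 32 = 87 bp
Sorted largest to smallest: 87, 12 bp.

87, 12 bp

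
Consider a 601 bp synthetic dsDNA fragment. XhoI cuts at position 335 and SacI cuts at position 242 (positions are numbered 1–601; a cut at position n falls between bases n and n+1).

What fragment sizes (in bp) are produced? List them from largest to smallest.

266, 242, 93 bp

Combined cut positions (sorted): 242, 335.
Linear molecule, 2 cuts → 3 fragments:
  242 − 0 = 242 bp
  335 − 242 = 93 bp
  601 − 335 = 266 bp
Sorted largest to smallest: 266, 242, 93 bp.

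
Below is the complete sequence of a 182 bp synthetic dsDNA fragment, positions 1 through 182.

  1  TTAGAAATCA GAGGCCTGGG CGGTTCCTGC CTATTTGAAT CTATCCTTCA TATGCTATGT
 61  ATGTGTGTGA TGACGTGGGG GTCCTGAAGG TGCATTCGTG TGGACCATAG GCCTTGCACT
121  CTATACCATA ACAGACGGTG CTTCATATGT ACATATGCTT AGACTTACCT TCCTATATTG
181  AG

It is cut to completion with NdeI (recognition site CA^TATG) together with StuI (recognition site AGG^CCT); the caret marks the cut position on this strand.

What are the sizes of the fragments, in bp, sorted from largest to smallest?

NdeI sites (CATATG) start at positions 49, 144, 152.
NdeI cuts after base 2 of each site, so after positions 50, 145, 153.
StuI sites (AGGCCT) start at positions 12, 109.
StuI cuts after base 3 of each site, so after positions 14, 111.
Combined cut positions: 14, 50, 111, 145, 153.
Linear molecule, 5 cuts → 6 fragments:
  1–14 → 14 bp
  15–50 → 36 bp
  51–111 → 61 bp
  112–145 → 34 bp
  146–153 → 8 bp
  154–182 → 29 bp
Sorted largest to smallest: 61, 36, 34, 29, 14, 8 bp.

61, 36, 34, 29, 14, 8 bp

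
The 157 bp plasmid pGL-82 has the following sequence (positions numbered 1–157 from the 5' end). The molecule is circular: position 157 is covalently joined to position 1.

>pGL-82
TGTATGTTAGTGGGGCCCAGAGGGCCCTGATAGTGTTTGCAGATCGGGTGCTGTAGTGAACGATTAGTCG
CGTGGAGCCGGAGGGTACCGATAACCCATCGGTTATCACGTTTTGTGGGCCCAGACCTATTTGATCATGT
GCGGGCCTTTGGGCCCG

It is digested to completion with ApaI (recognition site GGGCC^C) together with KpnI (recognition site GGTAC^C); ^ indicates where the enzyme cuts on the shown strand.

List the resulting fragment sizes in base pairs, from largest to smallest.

62, 34, 33, 19, 9 bp

ApaI sites (GGGCCC) start at positions 13, 22, 117, 151.
ApaI cuts after base 5 of each site (before the last base), so after positions 17, 26, 121, 155.
The KpnI site (GGTACC) starts at position 84.
KpnI cuts after base 5 of each site (before the last base), so after position 88.
Combined cut positions: 17, 26, 88, 121, 155.
Circular molecule, 5 cuts → 5 fragments:
  18–26 → 9 bp
  27–88 → 62 bp
  89–121 → 33 bp
  122–155 → 34 bp
  156–157 then 1–17 → 2 + 17 = 19 bp
Sorted largest to smallest: 62, 34, 33, 19, 9 bp.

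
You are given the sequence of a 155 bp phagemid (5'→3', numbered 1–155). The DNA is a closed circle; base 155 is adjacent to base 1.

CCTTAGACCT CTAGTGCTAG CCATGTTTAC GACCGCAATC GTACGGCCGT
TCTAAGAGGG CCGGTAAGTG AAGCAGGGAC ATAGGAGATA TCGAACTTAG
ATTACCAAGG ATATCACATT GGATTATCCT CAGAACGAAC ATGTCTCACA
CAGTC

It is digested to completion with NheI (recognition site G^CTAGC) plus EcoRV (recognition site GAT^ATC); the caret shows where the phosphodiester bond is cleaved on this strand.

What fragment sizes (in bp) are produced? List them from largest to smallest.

The NheI site (GCTAGC) starts at position 16.
NheI cuts after the first base of each site, so after position 16.
EcoRV sites (GATATC) start at positions 87, 110.
EcoRV cuts after base 3 of each site, so after positions 89, 112.
Combined cut positions: 16, 89, 112.
Circular molecule, 3 cuts → 3 fragments:
  17–89 → 73 bp
  90–112 → 23 bp
  113–155 then 1–16 → 43 + 16 = 59 bp
Sorted largest to smallest: 73, 59, 23 bp.

73, 59, 23 bp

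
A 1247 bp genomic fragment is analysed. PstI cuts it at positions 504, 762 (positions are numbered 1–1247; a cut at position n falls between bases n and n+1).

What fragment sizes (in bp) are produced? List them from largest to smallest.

504, 485, 258 bp

Linear molecule, 2 cuts → 3 fragments:
  504 − 0 = 504 bp
  762 − 504 = 258 bp
  1247 − 762 = 485 bp
Sorted largest to smallest: 504, 485, 258 bp.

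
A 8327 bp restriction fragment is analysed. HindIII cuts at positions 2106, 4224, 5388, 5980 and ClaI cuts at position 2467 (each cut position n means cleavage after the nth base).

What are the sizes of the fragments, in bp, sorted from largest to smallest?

Combined cut positions (sorted): 2106, 2467, 4224, 5388, 5980.
Linear molecule, 5 cuts → 6 fragments:
  2106 − 0 = 2106 bp
  2467 − 2106 = 361 bp
  4224 − 2467 = 1757 bp
  5388 − 4224 = 1164 bp
  5980 − 5388 = 592 bp
  8327 − 5980 = 2347 bp
Sorted largest to smallest: 2347, 2106, 1757, 1164, 592, 361 bp.

2347, 2106, 1757, 1164, 592, 361 bp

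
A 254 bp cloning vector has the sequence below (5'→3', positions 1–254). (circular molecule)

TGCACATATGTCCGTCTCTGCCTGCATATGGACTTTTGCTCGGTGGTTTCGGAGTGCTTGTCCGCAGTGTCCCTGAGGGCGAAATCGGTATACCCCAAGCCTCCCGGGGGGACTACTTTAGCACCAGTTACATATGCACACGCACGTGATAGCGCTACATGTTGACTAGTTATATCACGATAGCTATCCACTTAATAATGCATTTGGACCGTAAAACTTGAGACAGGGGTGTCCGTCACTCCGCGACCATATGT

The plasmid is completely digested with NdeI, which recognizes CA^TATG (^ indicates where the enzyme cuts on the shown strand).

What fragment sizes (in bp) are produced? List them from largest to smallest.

NdeI sites (CATATG) start at positions 5, 25, 131, 248.
NdeI cuts after base 2 of each site, so after positions 6, 26, 132, 249.
Circular molecule, 4 cuts → 4 fragments:
  7–26 → 20 bp
  27–132 → 106 bp
  133–249 → 117 bp
  250–254 then 1–6 → 5 + 6 = 11 bp
Sorted largest to smallest: 117, 106, 20, 11 bp.

117, 106, 20, 11 bp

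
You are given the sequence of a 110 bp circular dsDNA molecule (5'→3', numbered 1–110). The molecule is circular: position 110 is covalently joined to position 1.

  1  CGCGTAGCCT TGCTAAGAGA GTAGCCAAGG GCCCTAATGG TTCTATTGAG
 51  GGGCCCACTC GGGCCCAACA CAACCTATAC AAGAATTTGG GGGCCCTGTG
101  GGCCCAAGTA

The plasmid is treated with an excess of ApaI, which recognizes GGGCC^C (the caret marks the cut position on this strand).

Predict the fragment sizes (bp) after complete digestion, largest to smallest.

ApaI sites (GGGCCC) start at positions 29, 51, 61, 91, 100.
ApaI cuts after base 5 of each site (before the last base), so after positions 33, 55, 65, 95, 104.
Circular molecule, 5 cuts → 5 fragments:
  34–55 → 22 bp
  56–65 → 10 bp
  66–95 → 30 bp
  96–104 → 9 bp
  105–110 then 1–33 → 6 + 33 = 39 bp
Sorted largest to smallest: 39, 30, 22, 10, 9 bp.

39, 30, 22, 10, 9 bp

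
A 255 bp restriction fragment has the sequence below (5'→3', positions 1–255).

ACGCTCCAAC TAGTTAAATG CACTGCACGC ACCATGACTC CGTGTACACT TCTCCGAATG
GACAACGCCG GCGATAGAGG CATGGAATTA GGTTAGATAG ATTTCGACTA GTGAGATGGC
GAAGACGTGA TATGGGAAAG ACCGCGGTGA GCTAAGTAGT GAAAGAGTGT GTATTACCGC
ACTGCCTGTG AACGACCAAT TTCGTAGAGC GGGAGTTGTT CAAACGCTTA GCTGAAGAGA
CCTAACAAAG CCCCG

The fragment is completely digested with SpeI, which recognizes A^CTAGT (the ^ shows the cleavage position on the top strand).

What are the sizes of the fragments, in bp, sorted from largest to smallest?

SpeI sites (ACTAGT) start at positions 9, 107.
SpeI cuts after the first base of each site, so after positions 9, 107.
Linear molecule, 2 cuts → 3 fragments:
  1–9 → 9 bp
  10–107 → 98 bp
  108–255 → 148 bp
Sorted largest to smallest: 148, 98, 9 bp.

148, 98, 9 bp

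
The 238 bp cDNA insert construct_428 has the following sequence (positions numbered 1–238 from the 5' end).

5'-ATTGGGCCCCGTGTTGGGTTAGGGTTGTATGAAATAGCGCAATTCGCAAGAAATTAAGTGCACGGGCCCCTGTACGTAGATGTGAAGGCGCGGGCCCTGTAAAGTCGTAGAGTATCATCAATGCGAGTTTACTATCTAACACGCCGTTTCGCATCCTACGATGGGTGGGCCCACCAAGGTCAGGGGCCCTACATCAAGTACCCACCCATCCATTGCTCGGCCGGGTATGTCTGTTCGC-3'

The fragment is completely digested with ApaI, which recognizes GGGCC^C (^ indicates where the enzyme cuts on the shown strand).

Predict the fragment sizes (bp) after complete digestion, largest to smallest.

ApaI sites (GGGCCC) start at positions 4, 64, 92, 167, 184.
ApaI cuts after base 5 of each site (before the last base), so after positions 8, 68, 96, 171, 188.
Linear molecule, 5 cuts → 6 fragments:
  1–8 → 8 bp
  9–68 → 60 bp
  69–96 → 28 bp
  97–171 → 75 bp
  172–188 → 17 bp
  189–238 → 50 bp
Sorted largest to smallest: 75, 60, 50, 28, 17, 8 bp.

75, 60, 50, 28, 17, 8 bp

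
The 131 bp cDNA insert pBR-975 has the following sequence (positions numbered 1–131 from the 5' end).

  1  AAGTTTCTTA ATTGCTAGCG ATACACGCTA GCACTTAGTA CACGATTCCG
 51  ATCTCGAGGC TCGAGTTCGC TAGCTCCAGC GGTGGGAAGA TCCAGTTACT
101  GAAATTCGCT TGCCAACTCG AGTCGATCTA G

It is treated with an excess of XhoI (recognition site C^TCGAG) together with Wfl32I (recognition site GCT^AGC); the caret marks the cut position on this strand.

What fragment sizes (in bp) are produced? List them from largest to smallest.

XhoI sites (CTCGAG) start at positions 53, 60, 117.
XhoI cuts after the first base of each site, so after positions 53, 60, 117.
Wfl32I sites (GCTAGC) start at positions 14, 27, 69.
Wfl32I cuts after base 3 of each site, so after positions 16, 29, 71.
Combined cut positions: 16, 29, 53, 60, 71, 117.
Linear molecule, 6 cuts → 7 fragments:
  1–16 → 16 bp
  17–29 → 13 bp
  30–53 → 24 bp
  54–60 → 7 bp
  61–71 → 11 bp
  72–117 → 46 bp
  118–131 → 14 bp
Sorted largest to smallest: 46, 24, 16, 14, 13, 11, 7 bp.

46, 24, 16, 14, 13, 11, 7 bp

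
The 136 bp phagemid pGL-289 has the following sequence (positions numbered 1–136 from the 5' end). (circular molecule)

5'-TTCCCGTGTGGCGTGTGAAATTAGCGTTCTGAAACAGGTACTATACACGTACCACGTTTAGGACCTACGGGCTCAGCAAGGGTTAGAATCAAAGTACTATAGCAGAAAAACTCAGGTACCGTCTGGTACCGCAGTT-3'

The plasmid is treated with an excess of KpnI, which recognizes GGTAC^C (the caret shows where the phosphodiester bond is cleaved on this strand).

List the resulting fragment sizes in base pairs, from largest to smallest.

KpnI sites (GGTACC) start at positions 115, 125.
KpnI cuts after base 5 of each site (before the last base), so after positions 119, 129.
Circular molecule, 2 cuts → 2 fragments:
  120–129 → 10 bp
  130–136 then 1–119 → 7 + 119 = 126 bp
Sorted largest to smallest: 126, 10 bp.

126, 10 bp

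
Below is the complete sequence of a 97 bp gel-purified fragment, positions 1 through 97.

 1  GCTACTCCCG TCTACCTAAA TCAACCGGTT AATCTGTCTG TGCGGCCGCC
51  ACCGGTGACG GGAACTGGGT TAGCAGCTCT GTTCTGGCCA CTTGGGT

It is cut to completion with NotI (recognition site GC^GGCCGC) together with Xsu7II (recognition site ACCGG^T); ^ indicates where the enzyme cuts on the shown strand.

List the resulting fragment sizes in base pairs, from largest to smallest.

The NotI site (GCGGCCGC) starts at position 42.
NotI cuts after base 2 of each site, so after position 43.
Xsu7II sites (ACCGGT) start at positions 24, 51.
Xsu7II cuts after base 5 of each site (before the last base), so after positions 28, 55.
Combined cut positions: 28, 43, 55.
Linear molecule, 3 cuts → 4 fragments:
  1–28 → 28 bp
  29–43 → 15 bp
  44–55 → 12 bp
  56–97 → 42 bp
Sorted largest to smallest: 42, 28, 15, 12 bp.

42, 28, 15, 12 bp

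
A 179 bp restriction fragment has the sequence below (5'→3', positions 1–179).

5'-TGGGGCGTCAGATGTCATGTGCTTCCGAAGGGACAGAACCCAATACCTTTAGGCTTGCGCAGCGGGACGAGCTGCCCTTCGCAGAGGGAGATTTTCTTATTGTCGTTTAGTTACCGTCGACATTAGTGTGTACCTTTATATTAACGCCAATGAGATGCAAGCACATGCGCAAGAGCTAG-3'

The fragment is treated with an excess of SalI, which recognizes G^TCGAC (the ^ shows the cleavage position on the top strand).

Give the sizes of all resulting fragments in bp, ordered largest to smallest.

The SalI site (GTCGAC) starts at position 116.
SalI cuts after the first base of each site, so after position 116.
Linear molecule, 1 cut → 2 fragments:
  1–116 → 116 bp
  117–179 → 63 bp
Sorted largest to smallest: 116, 63 bp.

116, 63 bp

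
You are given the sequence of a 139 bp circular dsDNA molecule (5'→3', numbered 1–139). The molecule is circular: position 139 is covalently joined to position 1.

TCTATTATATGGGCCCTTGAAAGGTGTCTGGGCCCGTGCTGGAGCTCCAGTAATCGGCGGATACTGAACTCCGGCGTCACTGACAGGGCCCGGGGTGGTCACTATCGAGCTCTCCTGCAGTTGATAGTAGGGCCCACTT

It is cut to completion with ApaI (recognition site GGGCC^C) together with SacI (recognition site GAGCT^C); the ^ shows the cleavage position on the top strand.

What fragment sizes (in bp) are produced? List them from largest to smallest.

ApaI sites (GGGCCC) start at positions 11, 30, 86, 130.
ApaI cuts after base 5 of each site (before the last base), so after positions 15, 34, 90, 134.
SacI sites (GAGCTC) start at positions 42, 107.
SacI cuts after base 5 of each site (before the last base), so after positions 46, 111.
Combined cut positions: 15, 34, 46, 90, 111, 134.
Circular molecule, 6 cuts → 6 fragments:
  16–34 → 19 bp
  35–46 → 12 bp
  47–90 → 44 bp
  91–111 → 21 bp
  112–134 → 23 bp
  135–139 then 1–15 → 5 + 15 = 20 bp
Sorted largest to smallest: 44, 23, 21, 20, 19, 12 bp.

44, 23, 21, 20, 19, 12 bp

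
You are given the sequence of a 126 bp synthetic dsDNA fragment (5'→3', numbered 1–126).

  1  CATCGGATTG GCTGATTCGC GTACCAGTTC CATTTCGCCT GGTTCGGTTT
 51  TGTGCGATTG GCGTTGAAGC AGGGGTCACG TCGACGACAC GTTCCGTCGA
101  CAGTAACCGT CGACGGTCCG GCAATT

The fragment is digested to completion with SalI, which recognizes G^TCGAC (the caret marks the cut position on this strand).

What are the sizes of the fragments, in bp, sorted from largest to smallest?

SalI sites (GTCGAC) start at positions 80, 96, 109.
SalI cuts after the first base of each site, so after positions 80, 96, 109.
Linear molecule, 3 cuts → 4 fragments:
  1–80 → 80 bp
  81–96 → 16 bp
  97–109 → 13 bp
  110–126 → 17 bp
Sorted largest to smallest: 80, 17, 16, 13 bp.

80, 17, 16, 13 bp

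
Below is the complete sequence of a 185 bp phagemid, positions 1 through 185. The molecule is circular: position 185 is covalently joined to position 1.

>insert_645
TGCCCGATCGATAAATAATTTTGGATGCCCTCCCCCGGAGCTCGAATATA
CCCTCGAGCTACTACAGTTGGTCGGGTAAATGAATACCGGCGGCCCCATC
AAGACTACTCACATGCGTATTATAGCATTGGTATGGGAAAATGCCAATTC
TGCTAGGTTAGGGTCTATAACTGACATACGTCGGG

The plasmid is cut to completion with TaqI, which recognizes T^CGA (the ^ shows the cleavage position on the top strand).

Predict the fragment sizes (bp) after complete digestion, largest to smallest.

139, 34, 12 bp

TaqI sites (TCGA) start at positions 8, 42, 54.
TaqI cuts after the first base of each site, so after positions 8, 42, 54.
Circular molecule, 3 cuts → 3 fragments:
  9–42 → 34 bp
  43–54 → 12 bp
  55–185 then 1–8 → 131 + 8 = 139 bp
Sorted largest to smallest: 139, 34, 12 bp.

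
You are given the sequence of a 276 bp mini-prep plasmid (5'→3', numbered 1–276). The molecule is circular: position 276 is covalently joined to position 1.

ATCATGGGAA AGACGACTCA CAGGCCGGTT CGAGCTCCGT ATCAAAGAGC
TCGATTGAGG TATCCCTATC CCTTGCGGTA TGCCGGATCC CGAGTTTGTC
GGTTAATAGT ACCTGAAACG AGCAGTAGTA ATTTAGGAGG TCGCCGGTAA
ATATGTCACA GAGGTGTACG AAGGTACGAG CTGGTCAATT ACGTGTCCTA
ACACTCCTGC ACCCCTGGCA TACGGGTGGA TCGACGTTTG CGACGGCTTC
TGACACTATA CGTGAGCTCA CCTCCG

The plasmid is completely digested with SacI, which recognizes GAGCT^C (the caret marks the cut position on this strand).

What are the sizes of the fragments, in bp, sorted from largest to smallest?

217, 44, 15 bp

SacI sites (GAGCTC) start at positions 32, 47, 264.
SacI cuts after base 5 of each site (before the last base), so after positions 36, 51, 268.
Circular molecule, 3 cuts → 3 fragments:
  37–51 → 15 bp
  52–268 → 217 bp
  269–276 then 1–36 → 8 + 36 = 44 bp
Sorted largest to smallest: 217, 44, 15 bp.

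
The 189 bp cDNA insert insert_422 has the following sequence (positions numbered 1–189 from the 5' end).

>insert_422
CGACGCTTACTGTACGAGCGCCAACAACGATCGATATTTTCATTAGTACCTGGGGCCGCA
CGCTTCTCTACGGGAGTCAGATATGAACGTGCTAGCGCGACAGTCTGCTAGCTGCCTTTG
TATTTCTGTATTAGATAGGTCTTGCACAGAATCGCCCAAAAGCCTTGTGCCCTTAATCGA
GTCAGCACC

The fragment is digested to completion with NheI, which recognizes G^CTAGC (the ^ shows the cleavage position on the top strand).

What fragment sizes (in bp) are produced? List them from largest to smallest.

NheI sites (GCTAGC) start at positions 91, 107.
NheI cuts after the first base of each site, so after positions 91, 107.
Linear molecule, 2 cuts → 3 fragments:
  1–91 → 91 bp
  92–107 → 16 bp
  108–189 → 82 bp
Sorted largest to smallest: 91, 82, 16 bp.

91, 82, 16 bp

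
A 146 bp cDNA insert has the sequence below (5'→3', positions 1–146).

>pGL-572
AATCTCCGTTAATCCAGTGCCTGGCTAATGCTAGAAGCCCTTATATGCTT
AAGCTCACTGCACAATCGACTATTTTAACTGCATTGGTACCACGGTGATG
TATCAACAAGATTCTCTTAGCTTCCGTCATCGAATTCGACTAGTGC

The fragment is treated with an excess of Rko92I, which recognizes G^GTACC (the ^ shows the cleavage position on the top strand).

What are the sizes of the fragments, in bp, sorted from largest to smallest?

The Rko92I site (GGTACC) starts at position 86.
Rko92I cuts after the first base of each site, so after position 86.
Linear molecule, 1 cut → 2 fragments:
  1–86 → 86 bp
  87–146 → 60 bp
Sorted largest to smallest: 86, 60 bp.

86, 60 bp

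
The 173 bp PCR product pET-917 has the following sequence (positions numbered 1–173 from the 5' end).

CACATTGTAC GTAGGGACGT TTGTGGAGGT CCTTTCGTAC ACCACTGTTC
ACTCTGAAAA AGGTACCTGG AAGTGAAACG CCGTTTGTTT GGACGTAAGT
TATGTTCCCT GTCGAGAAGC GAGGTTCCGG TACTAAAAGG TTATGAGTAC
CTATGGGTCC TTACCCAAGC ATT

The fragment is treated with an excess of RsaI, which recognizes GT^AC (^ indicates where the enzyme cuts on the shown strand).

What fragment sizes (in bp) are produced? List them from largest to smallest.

67, 30, 26, 25, 17, 8 bp

RsaI sites (GTAC) start at positions 7, 37, 63, 130, 147.
RsaI cuts after base 2 of each site, so after positions 8, 38, 64, 131, 148.
Linear molecule, 5 cuts → 6 fragments:
  1–8 → 8 bp
  9–38 → 30 bp
  39–64 → 26 bp
  65–131 → 67 bp
  132–148 → 17 bp
  149–173 → 25 bp
Sorted largest to smallest: 67, 30, 26, 25, 17, 8 bp.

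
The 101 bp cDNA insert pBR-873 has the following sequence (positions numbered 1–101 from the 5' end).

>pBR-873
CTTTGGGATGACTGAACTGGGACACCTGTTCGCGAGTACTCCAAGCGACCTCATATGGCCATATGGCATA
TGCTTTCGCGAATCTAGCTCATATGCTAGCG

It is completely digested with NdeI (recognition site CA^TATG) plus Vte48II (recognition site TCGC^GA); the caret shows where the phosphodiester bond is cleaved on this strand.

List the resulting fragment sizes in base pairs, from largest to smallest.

33, 20, 12, 11, 10, 8, 7 bp

NdeI sites (CATATG) start at positions 52, 60, 67, 90.
NdeI cuts after base 2 of each site, so after positions 53, 61, 68, 91.
Vte48II sites (TCGCGA) start at positions 30, 76.
Vte48II cuts after base 4 of each site, so after positions 33, 79.
Combined cut positions: 33, 53, 61, 68, 79, 91.
Linear molecule, 6 cuts → 7 fragments:
  1–33 → 33 bp
  34–53 → 20 bp
  54–61 → 8 bp
  62–68 → 7 bp
  69–79 → 11 bp
  80–91 → 12 bp
  92–101 → 10 bp
Sorted largest to smallest: 33, 20, 12, 11, 10, 8, 7 bp.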